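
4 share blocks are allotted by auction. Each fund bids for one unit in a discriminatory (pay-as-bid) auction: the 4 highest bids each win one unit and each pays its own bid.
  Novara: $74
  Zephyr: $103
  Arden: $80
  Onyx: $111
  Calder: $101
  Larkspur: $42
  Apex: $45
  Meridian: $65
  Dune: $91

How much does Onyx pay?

Onyx pays $111

Sorting: 111 (Onyx), 103 (Zephyr), 101 (Calder), 91 (Dune), 80 (Arden), 74 (Novara), …
The 4 highest are Onyx, Zephyr, Calder, Dune.
Onyx wins → own bid $111.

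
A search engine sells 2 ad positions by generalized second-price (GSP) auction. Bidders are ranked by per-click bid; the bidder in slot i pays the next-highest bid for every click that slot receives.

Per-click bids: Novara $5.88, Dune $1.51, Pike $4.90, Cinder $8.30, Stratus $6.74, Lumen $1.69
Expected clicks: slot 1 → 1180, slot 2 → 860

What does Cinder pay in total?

Sorting advertisers: $8.30 (Cinder) > $6.74 (Stratus) > $5.88 (Novara) > …
Cinder holds slot 1 → pays next bid $6.74 × 1180 clicks = $7953.20.

Cinder pays $7953.20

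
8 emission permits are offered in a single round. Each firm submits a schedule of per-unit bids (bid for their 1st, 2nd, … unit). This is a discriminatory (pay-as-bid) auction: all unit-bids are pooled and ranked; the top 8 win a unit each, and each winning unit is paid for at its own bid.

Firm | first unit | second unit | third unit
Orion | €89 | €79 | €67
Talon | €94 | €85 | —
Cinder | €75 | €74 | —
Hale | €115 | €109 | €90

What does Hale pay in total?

Hale pays €314

Merging the schedules and taking the best 8: 115 (Hale-1), 109 (Hale-2), 94 (Talon-1), 90 (Hale-3), 89 (Orion-1), 85 (Talon-2), 79 (Orion-2), 75 (Cinder-1)
Next rejected bid: €74 (not a price — pay-as-bid).
Hale's winning unit-bids: 115 + 109 + 90 = €314.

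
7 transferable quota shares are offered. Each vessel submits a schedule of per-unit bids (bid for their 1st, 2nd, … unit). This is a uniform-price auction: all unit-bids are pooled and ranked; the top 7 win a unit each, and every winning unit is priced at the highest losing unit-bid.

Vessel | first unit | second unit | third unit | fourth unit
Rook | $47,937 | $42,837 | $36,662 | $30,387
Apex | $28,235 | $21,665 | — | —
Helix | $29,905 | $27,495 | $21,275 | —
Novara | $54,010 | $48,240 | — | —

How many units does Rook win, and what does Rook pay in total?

Pooled unit-bids ranked (top 7): 54,010 (Novara-1), 48,240 (Novara-2), 47,937 (Rook-1), 42,837 (Rook-2), 36,662 (Rook-3), 30,387 (Rook-4), 29,905 (Helix-1)
Highest rejected unit-bid = $28,235.
Rook wins 4 unit(s) at $28,235 each.

Rook: 4 units, pays $112,940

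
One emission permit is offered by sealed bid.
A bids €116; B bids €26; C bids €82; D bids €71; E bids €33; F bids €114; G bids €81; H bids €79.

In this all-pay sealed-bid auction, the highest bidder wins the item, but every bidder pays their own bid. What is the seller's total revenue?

Bids ranked: 116 (A) > 114 (F) > 82 (C) > 81 (G) > 79 (H) > 71 (D) > …
Every bidder forfeits their bid regardless of winning.
Revenue = 116 + 26 + 82 + 71 + 33 + 114 + 81 + 79 = €602.

Total revenue: €602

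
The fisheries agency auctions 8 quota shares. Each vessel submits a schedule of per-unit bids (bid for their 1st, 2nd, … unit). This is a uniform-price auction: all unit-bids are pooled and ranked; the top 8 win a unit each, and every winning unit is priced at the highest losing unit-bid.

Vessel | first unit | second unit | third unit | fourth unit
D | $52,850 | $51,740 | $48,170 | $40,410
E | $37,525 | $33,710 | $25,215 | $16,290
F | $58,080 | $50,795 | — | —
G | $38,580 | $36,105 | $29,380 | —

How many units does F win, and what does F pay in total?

F: 2 units, pays $72,210

All unit-bids, highest first — top 8: 58,080 (F-1), 52,850 (D-1), 51,740 (D-2), 50,795 (F-2), 48,170 (D-3), 40,410 (D-4), 38,580 (G-1), 37,525 (E-1)
The (k+1)-th unit-bid is $36,105.
F wins 2 unit(s) at $36,105 each.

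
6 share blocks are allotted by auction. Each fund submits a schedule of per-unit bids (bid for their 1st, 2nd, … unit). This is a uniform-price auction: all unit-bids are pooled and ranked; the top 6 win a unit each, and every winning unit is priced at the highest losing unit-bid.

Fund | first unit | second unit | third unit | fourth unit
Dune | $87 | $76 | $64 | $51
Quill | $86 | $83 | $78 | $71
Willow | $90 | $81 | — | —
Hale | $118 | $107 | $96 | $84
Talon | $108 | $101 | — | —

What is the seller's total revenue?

All unit-bids, highest first — top 6: 118 (Hale-1), 108 (Talon-1), 107 (Hale-2), 101 (Talon-2), 96 (Hale-3), 90 (Willow-1)
Highest rejected unit-bid = $87.
Allocation: Hale 3, Talon 2, Willow 1. Every unit priced at $87.
Revenue = 6 × 87 = $522.

Total revenue: $522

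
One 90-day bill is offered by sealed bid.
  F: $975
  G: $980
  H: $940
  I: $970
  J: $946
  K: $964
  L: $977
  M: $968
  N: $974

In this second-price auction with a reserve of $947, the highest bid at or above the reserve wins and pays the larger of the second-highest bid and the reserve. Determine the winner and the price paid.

G pays $977

Second-price auction with a reserve of $947: the highest bid at or above the reserve wins and pays the larger of the second-highest bid and the reserve.
Sorting bids: 980 (G) > 977 (L) > 975 (F) > 974 (N) > 970 (I) > 968 (M) > …
Highest eligible bid: G at $980.
max(second-highest $977, reserve $947) = $977; the reserve does not bind.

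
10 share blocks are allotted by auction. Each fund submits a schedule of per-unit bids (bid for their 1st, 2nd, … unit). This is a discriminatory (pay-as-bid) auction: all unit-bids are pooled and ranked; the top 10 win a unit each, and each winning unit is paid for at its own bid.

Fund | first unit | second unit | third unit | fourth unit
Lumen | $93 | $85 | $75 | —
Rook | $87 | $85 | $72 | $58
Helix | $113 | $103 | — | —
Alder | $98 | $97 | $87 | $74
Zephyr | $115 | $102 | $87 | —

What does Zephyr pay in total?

All unit-bids, highest first — top 10: 115 (Zephyr-1), 113 (Helix-1), 103 (Helix-2), 102 (Zephyr-2), 98 (Alder-1), 97 (Alder-2), 93 (Lumen-1), 87 (Rook-1), 87 (Alder-3), 87 (Zephyr-3)
Next rejected bid: $85 (not a price — pay-as-bid).
Zephyr's winning unit-bids: 115 + 102 + 87 = $304.

Zephyr pays $304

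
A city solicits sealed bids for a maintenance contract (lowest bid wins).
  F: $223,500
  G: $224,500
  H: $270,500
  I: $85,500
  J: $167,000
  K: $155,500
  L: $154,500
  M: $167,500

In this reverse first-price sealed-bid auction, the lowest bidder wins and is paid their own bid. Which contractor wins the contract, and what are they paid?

I is paid $85,500

Bids ranked: 85,500 (I) < 154,500 (L) < 155,500 (K) < 167,000 (J) < 167,500 (M) < 223,500 (F) < …
I is lowest → is paid own bid, $85,500.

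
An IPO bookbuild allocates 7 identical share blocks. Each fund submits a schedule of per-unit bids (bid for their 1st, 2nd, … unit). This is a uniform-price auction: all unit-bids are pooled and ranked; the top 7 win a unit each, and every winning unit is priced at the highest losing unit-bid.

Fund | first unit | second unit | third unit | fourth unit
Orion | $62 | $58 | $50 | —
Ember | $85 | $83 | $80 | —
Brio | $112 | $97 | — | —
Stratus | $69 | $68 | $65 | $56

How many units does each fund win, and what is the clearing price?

All unit-bids, highest first — top 7: 112 (Brio-1), 97 (Brio-2), 85 (Ember-1), 83 (Ember-2), 80 (Ember-3), 69 (Stratus-1), 68 (Stratus-2)
Highest rejected unit-bid = $65.
Allocation: Brio 2, Ember 3, Stratus 2.

Brio 2, Ember 3, Stratus 2; clearing price $65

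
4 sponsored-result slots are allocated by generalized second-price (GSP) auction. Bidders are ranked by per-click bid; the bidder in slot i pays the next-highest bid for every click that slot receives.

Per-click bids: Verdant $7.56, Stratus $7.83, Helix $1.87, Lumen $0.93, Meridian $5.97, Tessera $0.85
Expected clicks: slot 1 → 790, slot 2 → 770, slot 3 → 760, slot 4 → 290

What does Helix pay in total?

Sorting advertisers: $7.83 (Stratus) > $7.56 (Verdant) > $5.97 (Meridian) > $1.87 (Helix) > $0.93 (Lumen) > …
Helix holds slot 4 → pays next bid $0.93 × 290 clicks = $269.70.

Helix pays $269.70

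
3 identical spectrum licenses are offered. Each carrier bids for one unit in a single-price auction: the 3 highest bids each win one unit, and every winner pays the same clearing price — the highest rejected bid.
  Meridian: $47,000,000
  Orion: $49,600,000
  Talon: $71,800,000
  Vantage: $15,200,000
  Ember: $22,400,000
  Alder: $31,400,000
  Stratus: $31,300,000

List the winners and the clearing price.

Ordering the bids: 71,800,000 (Talon), 49,600,000 (Orion), 47,000,000 (Meridian), 31,400,000 (Alder), 31,300,000 (Stratus), …
Top 3: Talon, Orion, Meridian.
Highest unsuccessful bid: $31,400,000 → clearing price.

Talon, Orion, Meridian; each pays $31,400,000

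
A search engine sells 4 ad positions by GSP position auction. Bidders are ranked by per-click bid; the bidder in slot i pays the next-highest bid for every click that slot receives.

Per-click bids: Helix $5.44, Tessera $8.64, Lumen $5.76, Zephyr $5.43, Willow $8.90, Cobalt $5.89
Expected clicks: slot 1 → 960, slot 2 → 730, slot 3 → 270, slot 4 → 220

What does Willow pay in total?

Willow pays $8294.40

Per-click bids in order: $8.90 (Willow) > $8.64 (Tessera) > $5.89 (Cobalt) > $5.76 (Lumen) > $5.44 (Helix) > …
Willow holds slot 1 → pays next bid $8.64 × 960 clicks = $8294.40.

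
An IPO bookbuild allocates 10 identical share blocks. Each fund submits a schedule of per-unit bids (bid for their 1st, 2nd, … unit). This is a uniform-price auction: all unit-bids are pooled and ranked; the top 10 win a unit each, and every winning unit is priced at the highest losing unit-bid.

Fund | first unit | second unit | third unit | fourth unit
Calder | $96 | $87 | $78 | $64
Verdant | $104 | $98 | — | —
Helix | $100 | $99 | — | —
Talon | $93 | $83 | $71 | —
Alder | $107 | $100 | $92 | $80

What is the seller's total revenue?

All unit-bids, highest first — top 10: 107 (Alder-1), 104 (Verdant-1), 100 (Helix-1), 100 (Alder-2), 99 (Helix-2), 98 (Verdant-2), 96 (Calder-1), 93 (Talon-1), 92 (Alder-3), 87 (Calder-2)
First bid not allocated: $83.
Allocation: Alder 3, Calder 2, Helix 2, Talon 1, Verdant 2. Every unit priced at $83.
Revenue = 10 × 83 = $830.

Total revenue: $830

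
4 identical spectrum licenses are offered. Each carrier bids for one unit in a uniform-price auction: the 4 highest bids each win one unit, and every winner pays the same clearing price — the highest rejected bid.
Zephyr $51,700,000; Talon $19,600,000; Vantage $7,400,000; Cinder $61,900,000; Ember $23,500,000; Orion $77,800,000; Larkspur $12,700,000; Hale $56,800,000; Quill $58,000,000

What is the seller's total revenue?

Total revenue: $206,800,000

Bids ranked high→low: 77,800,000 (Orion), 61,900,000 (Cinder), 58,000,000 (Quill), 56,800,000 (Hale), 51,700,000 (Zephyr), 23,500,000 (Ember), …
The 4 highest are Orion, Cinder, Quill, Hale.
Clearing price = highest rejected bid = $51,700,000.
Total revenue = 4 × $51,700,000 = $206,800,000.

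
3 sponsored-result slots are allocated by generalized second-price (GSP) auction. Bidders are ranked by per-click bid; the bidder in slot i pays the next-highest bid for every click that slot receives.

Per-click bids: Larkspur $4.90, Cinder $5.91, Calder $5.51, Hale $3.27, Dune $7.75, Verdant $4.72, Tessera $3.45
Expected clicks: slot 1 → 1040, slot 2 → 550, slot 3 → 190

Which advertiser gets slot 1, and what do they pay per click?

Dune; $5.91 per click

Per-click bids in order: $7.75 (Dune) > $5.91 (Cinder) > $5.51 (Calder) > $4.90 (Larkspur) > …
Slot 1 goes to the first-ranked bidder, Dune, who pays the next bid down: $5.91/click.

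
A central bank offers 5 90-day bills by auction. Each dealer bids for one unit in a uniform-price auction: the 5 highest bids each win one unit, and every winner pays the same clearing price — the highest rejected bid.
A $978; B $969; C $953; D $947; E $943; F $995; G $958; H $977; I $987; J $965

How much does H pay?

Sorting: 995 (F), 987 (I), 978 (A), 977 (H), 969 (B), 965 (J), 958 (G), …
The 5 highest are F, I, A, H, B.
Clearing price = highest rejected bid = $965.
H wins → pays $965.

H pays $965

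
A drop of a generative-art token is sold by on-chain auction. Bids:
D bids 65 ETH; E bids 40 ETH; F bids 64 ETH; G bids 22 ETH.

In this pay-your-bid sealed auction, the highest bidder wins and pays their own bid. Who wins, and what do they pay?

Bids ranked: 65 (D) > 64 (F) > 40 (E) > 22 (G)
D has the highest bid and pays exactly that: 65 ETH.

D pays 65 ETH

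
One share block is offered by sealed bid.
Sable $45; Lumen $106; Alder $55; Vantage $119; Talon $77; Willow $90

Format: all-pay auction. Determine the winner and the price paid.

Rule: the highest bidder wins the item, but every bidder pays their own bid.
Bids ranked: 119 (Vantage) > 106 (Lumen) > 90 (Willow) > 77 (Talon) > 55 (Alder) > 45 (Sable)
Vantage wins with the top bid; all bids are sunk regardless.

Vantage pays $119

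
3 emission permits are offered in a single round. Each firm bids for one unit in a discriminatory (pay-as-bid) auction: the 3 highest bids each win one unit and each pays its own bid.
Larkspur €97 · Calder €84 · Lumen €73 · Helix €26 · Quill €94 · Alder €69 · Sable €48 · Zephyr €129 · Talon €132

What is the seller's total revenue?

Bids ranked high→low: 132 (Talon), 129 (Zephyr), 97 (Larkspur), 94 (Quill), 84 (Calder), …
Top 3: Talon, Zephyr, Larkspur.
Total revenue = 132 + 129 + 97 = €358.

Total revenue: €358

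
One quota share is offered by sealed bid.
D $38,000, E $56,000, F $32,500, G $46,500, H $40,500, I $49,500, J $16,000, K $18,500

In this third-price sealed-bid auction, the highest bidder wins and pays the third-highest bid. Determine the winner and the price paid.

Bids ranked: 56,000 (E) > 49,500 (I) > 46,500 (G) > 40,500 (H) > 38,000 (D) > 32,500 (F) > …
E is highest; pays the third-highest bid, $46,500.

E pays $46,500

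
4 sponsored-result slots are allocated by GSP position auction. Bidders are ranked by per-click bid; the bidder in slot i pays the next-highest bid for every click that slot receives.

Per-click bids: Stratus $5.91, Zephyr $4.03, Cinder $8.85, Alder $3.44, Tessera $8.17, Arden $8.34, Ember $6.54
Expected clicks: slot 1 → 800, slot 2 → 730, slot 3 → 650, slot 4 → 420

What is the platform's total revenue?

Ranked by bid: $8.85 (Cinder) > $8.34 (Arden) > $8.17 (Tessera) > $6.54 (Ember) > $5.91 (Stratus) > …
Slot 1: Cinder pays $8.34 × 800 = $6672.00
Slot 2: Arden pays $8.17 × 730 = $5964.10
Slot 3: Tessera pays $6.54 × 650 = $4251.00
Slot 4: Ember pays $5.91 × 420 = $2482.20
Total = $19369.30

Total revenue: $19369.30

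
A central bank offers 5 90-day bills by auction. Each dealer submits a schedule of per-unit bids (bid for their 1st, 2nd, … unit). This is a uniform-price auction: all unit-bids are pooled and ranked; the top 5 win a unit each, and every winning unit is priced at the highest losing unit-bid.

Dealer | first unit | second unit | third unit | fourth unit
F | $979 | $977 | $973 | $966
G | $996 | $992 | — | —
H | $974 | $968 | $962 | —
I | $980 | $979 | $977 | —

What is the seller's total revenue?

Total revenue: $4,885

All unit-bids, highest first — top 5: 996 (G-1), 992 (G-2), 980 (I-1), 979 (F-1), 979 (I-2)
First bid not allocated: $977.
Allocation: F 1, G 2, I 2. Every unit priced at $977.
Revenue = 5 × 977 = $4,885.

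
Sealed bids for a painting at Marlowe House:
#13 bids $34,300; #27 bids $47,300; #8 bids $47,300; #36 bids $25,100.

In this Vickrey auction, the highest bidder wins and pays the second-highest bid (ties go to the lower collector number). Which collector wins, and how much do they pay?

#8 pays $47,300

Sorting bids: 47,300 (#8) > 47,300 (#27) > 34,300 (#13) > 25,100 (#36)
Tie at $47,300 → #8 wins by tie-break.
Second-price: #8 pays #27's bid of $47,300.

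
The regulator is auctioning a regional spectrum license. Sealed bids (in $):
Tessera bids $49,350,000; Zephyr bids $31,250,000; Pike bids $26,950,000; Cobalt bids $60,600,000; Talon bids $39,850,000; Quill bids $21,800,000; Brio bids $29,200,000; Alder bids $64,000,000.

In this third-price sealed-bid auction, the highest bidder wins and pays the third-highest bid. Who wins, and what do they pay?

Alder pays $49,350,000

Sorting bids: 64,000,000 (Alder) > 60,600,000 (Cobalt) > 49,350,000 (Tessera) > 39,850,000 (Talon) > 31,250,000 (Zephyr) > 29,200,000 (Brio) > …
Alder is highest; pays the third-highest bid, $49,350,000.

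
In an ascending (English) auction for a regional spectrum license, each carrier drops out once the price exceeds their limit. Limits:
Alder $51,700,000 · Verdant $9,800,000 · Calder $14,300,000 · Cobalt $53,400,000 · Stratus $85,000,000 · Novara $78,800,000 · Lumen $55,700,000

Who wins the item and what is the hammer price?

Stratus wins at $78,800,000

Open ascending-bid auction: the price rises until one bidder remains; the winner pays the price at which the last rival dropped out.
Limits ranked: 85,000,000 (Stratus) > 78,800,000 (Novara) > 55,700,000 (Lumen) > 53,400,000 (Cobalt) > 51,700,000 (Alder) > 14,300,000 (Calder) > …
Novara is the last rival to drop out, at $78,800,000; Stratus remains and wins at that price.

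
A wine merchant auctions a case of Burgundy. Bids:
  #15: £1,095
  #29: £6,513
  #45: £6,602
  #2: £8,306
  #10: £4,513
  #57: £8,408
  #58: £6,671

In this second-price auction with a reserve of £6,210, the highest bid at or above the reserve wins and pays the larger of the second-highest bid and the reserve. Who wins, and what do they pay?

Second-price auction with a reserve of £6,210: the highest bid at or above the reserve wins and pays the larger of the second-highest bid and the reserve.
Sorting bids: 8,408 (#57) > 8,306 (#2) > 6,671 (#58) > 6,602 (#45) > 6,513 (#29) > 4,513 (#10) > …
#57 has the top bid at or above the reserve (£8,408).
max(second-highest £8,306, reserve £6,210) = £8,306; the reserve does not bind.

#57 pays £8,306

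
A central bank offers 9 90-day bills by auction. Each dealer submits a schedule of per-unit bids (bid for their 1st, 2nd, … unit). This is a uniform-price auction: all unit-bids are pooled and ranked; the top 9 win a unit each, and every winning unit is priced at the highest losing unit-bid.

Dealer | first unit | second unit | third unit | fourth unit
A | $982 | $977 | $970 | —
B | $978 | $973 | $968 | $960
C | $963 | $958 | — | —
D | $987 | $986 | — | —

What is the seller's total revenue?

Total revenue: $8,640

Merging the schedules and taking the best 9: 987 (D-1), 986 (D-2), 982 (A-1), 978 (B-1), 977 (A-2), 973 (B-2), 970 (A-3), 968 (B-3), 963 (C-1)
Highest rejected unit-bid = $960.
Allocation: A 3, B 3, C 1, D 2. Every unit priced at $960.
Revenue = 9 × 960 = $8,640.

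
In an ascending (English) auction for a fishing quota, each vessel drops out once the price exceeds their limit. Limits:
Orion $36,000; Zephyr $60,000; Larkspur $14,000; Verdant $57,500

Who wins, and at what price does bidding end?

Limits in order: 60,000 (Zephyr) > 57,500 (Verdant) > 36,000 (Orion) > 14,000 (Larkspur)
Once the price passes $57,500, only Zephyr is left; the hammer falls at Verdant's limit of $57,500.

Zephyr wins at $57,500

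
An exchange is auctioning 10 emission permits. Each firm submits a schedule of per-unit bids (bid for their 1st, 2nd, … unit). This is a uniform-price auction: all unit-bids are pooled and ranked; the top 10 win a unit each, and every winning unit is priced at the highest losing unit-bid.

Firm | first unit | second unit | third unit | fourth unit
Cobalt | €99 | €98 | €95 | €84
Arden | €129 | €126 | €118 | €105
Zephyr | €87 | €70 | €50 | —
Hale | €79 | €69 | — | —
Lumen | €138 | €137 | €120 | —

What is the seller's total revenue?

Merging the schedules and taking the best 10: 138 (Lumen-1), 137 (Lumen-2), 129 (Arden-1), 126 (Arden-2), 120 (Lumen-3), 118 (Arden-3), 105 (Arden-4), 99 (Cobalt-1), 98 (Cobalt-2), 95 (Cobalt-3)
The (k+1)-th unit-bid is €87.
Allocation: Arden 4, Cobalt 3, Lumen 3. Every unit priced at €87.
Revenue = 10 × 87 = €870.

Total revenue: €870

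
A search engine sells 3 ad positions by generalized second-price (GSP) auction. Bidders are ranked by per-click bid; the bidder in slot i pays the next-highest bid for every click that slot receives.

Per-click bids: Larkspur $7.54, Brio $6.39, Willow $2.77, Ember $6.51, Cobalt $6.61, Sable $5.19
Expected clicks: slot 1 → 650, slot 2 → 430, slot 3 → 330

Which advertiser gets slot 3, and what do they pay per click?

Ember; $6.39 per click

Sorting advertisers: $7.54 (Larkspur) > $6.61 (Cobalt) > $6.51 (Ember) > $6.39 (Brio) > …
Slot 3 goes to the third-ranked bidder, Ember, who pays the next bid down: $6.39/click.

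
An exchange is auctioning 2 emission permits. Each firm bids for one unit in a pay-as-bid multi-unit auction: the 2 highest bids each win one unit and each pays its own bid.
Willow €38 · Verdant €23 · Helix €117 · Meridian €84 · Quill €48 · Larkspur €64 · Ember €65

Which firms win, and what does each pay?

Helix €117, Meridian €84

Bids ranked high→low: 117 (Helix), 84 (Meridian), 65 (Ember), 64 (Larkspur), …
Winners (2 units): Helix, Meridian.
Each winner pays its own bid: Helix €117, Meridian €84.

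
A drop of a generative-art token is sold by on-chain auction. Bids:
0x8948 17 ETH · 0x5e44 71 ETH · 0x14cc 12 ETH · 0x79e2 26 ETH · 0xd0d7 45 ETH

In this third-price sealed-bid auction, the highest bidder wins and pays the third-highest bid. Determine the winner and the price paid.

0x5e44 pays 26 ETH

Third-price sealed-bid auction: the highest bidder wins and pays the third-highest bid.
Bids in order: 71 (0x5e44) > 45 (0xd0d7) > 26 (0x79e2) > 17 (0x8948) > 12 (0x14cc)
0x5e44 wins; payment is bid #3 in the ranking = 26 ETH.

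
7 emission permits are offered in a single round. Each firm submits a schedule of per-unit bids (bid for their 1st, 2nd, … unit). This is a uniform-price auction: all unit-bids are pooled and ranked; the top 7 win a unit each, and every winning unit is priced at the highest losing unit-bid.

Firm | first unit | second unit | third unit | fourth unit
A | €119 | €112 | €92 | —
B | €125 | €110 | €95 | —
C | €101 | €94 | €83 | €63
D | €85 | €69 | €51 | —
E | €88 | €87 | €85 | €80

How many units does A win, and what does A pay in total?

A: 2 units, pays €184

All unit-bids, highest first — top 7: 125 (B-1), 119 (A-1), 112 (A-2), 110 (B-2), 101 (C-1), 95 (B-3), 94 (C-2)
Highest rejected unit-bid = €92.
A wins 2 unit(s) at €92 each.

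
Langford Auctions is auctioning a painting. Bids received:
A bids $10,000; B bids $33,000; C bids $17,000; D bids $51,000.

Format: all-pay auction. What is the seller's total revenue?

Total revenue: $111,000

All-pay auction: the highest bidder wins the item, but every bidder pays their own bid.
Bids in order: 51,000 (D) > 33,000 (B) > 17,000 (C) > 10,000 (A)
Every bidder forfeits their bid regardless of winning.
Revenue = 10,000 + 33,000 + 17,000 + 51,000 = $111,000.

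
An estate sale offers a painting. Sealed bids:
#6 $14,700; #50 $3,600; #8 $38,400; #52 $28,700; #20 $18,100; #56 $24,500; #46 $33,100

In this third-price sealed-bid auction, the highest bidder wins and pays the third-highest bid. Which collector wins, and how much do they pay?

Rule: the highest bidder wins and pays the third-highest bid.
Bids ranked: 38,400 (#8) > 33,100 (#46) > 28,700 (#52) > 24,500 (#56) > 18,100 (#20) > 14,700 (#6) > …
#8 is highest; pays the third-highest bid, $28,700.

#8 pays $28,700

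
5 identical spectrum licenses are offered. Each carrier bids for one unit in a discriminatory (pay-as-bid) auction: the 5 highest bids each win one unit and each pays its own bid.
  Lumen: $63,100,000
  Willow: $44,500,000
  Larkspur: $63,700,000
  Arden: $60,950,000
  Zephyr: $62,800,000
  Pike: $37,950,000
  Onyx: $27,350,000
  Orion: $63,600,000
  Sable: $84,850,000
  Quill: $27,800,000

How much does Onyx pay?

Ordering the bids: 84,850,000 (Sable), 63,700,000 (Larkspur), 63,600,000 (Orion), 63,100,000 (Lumen), 62,800,000 (Zephyr), 60,950,000 (Arden), 44,500,000 (Willow), …
Top 5: Sable, Larkspur, Orion, Lumen, Zephyr.
Onyx does not win → $0.

Onyx pays $0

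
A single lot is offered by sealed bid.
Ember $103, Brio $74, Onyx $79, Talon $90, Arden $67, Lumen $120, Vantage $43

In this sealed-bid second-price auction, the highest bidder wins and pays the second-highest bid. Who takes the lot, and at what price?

Lumen pays $103

Bids in order: 120 (Lumen) > 103 (Ember) > 90 (Talon) > 79 (Onyx) > 74 (Brio) > 67 (Arden) > …
Lumen is highest; pays the second-highest bid, $103.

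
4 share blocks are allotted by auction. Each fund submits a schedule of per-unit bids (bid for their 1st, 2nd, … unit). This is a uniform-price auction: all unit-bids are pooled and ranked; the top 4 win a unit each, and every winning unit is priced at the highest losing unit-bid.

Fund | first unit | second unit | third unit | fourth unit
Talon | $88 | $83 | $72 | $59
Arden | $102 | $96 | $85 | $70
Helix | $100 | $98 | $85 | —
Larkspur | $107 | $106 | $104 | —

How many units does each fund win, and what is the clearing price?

Merging the schedules and taking the best 4: 107 (Larkspur-1), 106 (Larkspur-2), 104 (Larkspur-3), 102 (Arden-1)
First bid not allocated: $100.
Allocation: Arden 1, Larkspur 3.

Arden 1, Larkspur 3; clearing price $100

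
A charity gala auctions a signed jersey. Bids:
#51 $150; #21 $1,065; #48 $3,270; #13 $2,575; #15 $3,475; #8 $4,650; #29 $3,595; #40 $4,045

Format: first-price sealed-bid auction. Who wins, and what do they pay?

Bids ranked: 4,650 (#8) > 4,045 (#40) > 3,595 (#29) > 3,475 (#15) > 3,270 (#48) > 2,575 (#13) > …
First-price: #8 pays what they bid, $4,650.

#8 pays $4,650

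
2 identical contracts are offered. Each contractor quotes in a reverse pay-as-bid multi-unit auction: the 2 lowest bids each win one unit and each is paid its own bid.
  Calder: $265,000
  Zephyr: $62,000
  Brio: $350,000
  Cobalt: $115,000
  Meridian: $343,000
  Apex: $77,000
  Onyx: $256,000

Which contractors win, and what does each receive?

Zephyr $62,000, Apex $77,000

Ordering the bids: 62,000 (Zephyr), 77,000 (Apex), 115,000 (Cobalt), 256,000 (Onyx), …
Lowest 2: Zephyr, Apex.
Each winner is paid its own bid: Zephyr $62,000, Apex $77,000.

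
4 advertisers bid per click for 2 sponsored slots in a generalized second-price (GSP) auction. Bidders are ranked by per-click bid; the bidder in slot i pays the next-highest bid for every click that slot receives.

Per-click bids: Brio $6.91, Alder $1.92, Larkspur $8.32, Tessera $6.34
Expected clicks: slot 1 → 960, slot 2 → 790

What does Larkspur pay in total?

Ranked by bid: $8.32 (Larkspur) > $6.91 (Brio) > $6.34 (Tessera) > …
Larkspur holds slot 1 → pays next bid $6.91 × 960 clicks = $6633.60.

Larkspur pays $6633.60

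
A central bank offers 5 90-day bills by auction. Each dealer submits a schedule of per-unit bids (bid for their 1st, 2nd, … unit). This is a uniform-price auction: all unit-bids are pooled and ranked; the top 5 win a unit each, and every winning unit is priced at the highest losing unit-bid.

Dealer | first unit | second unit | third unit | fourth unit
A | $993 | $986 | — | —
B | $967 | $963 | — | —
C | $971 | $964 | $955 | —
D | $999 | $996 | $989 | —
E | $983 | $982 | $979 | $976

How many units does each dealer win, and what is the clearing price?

All unit-bids, highest first — top 5: 999 (D-1), 996 (D-2), 993 (A-1), 989 (D-3), 986 (A-2)
First bid not allocated: $983.
Allocation: A 2, D 3.

A 2, D 3; clearing price $983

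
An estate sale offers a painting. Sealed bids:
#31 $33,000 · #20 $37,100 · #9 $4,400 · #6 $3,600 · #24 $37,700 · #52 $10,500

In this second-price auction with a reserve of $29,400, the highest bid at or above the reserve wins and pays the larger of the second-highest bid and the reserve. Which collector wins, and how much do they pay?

Rule: the highest bid at or above the reserve wins and pays the larger of the second-highest bid and the reserve.
Sorting bids: 37,700 (#24) > 37,100 (#20) > 33,000 (#31) > 10,500 (#52) > 4,400 (#9) > 3,600 (#6)
#24 has the top bid at or above the reserve ($37,700).
max(second-highest $37,100, reserve $29,400) = $37,100; the reserve does not bind.

#24 pays $37,100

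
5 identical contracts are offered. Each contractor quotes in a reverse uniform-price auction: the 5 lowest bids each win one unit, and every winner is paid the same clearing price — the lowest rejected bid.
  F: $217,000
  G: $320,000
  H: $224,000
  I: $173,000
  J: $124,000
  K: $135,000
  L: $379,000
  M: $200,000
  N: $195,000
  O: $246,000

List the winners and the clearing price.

J, K, I, N, M; each is paid $217,000

Ordering the bids: 124,000 (J), 135,000 (K), 173,000 (I), 195,000 (N), 200,000 (M), 217,000 (F), 224,000 (H), …
Lowest 5: J, K, I, N, M.
Lowest unsuccessful bid: $217,000 → clearing price.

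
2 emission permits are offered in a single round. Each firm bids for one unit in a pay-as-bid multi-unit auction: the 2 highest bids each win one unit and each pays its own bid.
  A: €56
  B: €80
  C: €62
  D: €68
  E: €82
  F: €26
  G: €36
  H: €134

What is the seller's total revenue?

Ordering the bids: 134 (H), 82 (E), 80 (B), 68 (D), …
Winners (2 units): H, E.
Total revenue = 134 + 82 = €216.

Total revenue: €216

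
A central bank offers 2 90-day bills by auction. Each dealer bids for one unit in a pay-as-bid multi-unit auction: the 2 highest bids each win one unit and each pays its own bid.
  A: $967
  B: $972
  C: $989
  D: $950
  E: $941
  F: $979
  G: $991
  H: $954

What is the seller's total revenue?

Ordering the bids: 991 (G), 989 (C), 979 (F), 972 (B), …
The 2 highest are G, C.
Total revenue = 991 + 989 = $1,980.

Total revenue: $1,980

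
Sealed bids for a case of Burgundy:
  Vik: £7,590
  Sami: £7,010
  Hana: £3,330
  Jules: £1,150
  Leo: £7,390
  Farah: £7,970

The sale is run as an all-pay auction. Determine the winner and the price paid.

Rule: the highest bidder wins the item, but every bidder pays their own bid.
Bids ranked: 7,970 (Farah) > 7,590 (Vik) > 7,390 (Leo) > 7,010 (Sami) > 3,330 (Hana) > 1,150 (Jules)
Farah is highest and takes the item; every bidder forfeits their bid.

Farah pays £7,970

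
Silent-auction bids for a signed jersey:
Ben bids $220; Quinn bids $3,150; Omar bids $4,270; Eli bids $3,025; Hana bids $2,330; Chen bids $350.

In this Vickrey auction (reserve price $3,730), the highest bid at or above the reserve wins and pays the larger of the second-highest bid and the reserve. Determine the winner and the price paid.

Vickrey auction (reserve price $3,730): the highest bid at or above the reserve wins and pays the larger of the second-highest bid and the reserve.
Bids in order: 4,270 (Omar) > 3,150 (Quinn) > 3,025 (Eli) > 2,330 (Hana) > 350 (Chen) > 220 (Ben)
Highest eligible bid: Omar at $4,270.
max(second-highest $3,150, reserve $3,730) = $3,730.

Omar pays $3,730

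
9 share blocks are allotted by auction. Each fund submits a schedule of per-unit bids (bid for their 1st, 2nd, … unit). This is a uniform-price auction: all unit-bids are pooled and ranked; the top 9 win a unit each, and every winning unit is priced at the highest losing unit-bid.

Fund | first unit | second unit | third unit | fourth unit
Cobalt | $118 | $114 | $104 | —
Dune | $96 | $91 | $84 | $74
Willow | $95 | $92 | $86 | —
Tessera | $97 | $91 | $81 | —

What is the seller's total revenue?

Total revenue: $774

Pooled unit-bids ranked (top 9): 118 (Cobalt-1), 114 (Cobalt-2), 104 (Cobalt-3), 97 (Tessera-1), 96 (Dune-1), 95 (Willow-1), 92 (Willow-2), 91 (Dune-2), 91 (Tessera-2)
First bid not allocated: $86.
Allocation: Cobalt 3, Dune 2, Tessera 2, Willow 2. Every unit priced at $86.
Revenue = 9 × 86 = $774.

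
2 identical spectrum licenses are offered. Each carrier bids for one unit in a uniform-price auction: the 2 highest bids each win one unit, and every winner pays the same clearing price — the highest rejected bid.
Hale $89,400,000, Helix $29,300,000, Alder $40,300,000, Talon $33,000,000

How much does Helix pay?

Ordering the bids: 89,400,000 (Hale), 40,300,000 (Alder), 33,000,000 (Talon), 29,300,000 (Helix)
The 2 highest are Hale, Alder.
Clearing price = highest rejected bid = $33,000,000.
Helix does not win → pays $0.

Helix pays $0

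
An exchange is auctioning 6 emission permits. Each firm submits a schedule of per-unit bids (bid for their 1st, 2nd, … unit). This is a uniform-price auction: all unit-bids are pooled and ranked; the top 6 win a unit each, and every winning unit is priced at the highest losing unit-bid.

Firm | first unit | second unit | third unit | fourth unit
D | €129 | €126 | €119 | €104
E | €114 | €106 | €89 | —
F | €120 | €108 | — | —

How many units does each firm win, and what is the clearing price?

D 3, E 1, F 2; clearing price €106

Pooled unit-bids ranked (top 6): 129 (D-1), 126 (D-2), 120 (F-1), 119 (D-3), 114 (E-1), 108 (F-2)
The (k+1)-th unit-bid is €106.
Allocation: D 3, E 1, F 2.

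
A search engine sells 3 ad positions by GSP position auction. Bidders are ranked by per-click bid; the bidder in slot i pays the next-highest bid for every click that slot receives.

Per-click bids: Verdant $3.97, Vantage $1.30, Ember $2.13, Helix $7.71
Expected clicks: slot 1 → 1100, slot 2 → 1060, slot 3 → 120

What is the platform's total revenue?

Total revenue: $6780.80

Ranked by bid: $7.71 (Helix) > $3.97 (Verdant) > $2.13 (Ember) > $1.30 (Vantage)
Slot 1: Helix pays $3.97 × 1100 = $4367.00
Slot 2: Verdant pays $2.13 × 1060 = $2257.80
Slot 3: Ember pays $1.30 × 120 = $156.00
Total = $6780.80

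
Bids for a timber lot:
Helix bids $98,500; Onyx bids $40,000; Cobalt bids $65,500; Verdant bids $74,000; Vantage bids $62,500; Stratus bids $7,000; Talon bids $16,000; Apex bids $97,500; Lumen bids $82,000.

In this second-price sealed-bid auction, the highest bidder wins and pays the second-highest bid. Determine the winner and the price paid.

Rule: the highest bidder wins and pays the second-highest bid.
Sorting bids: 98,500 (Helix) > 97,500 (Apex) > 82,000 (Lumen) > 74,000 (Verdant) > 65,500 (Cobalt) > 62,500 (Vantage) > …
Helix is highest; pays the second-highest bid, $97,500.

Helix pays $97,500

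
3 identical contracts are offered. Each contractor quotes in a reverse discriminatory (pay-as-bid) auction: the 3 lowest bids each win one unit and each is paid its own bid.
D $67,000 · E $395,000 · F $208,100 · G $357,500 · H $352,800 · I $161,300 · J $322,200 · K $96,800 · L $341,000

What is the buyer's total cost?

Bids ranked low→high: 67,000 (D), 96,800 (K), 161,300 (I), 208,100 (F), 322,200 (J), …
Lowest 3: D, K, I.
Total cost = 67,000 + 96,800 + 161,300 = $325,100.

Total cost: $325,100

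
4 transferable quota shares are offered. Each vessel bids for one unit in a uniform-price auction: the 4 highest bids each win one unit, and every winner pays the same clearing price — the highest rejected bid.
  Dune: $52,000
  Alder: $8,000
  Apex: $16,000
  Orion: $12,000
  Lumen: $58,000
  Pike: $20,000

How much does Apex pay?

Sorting: 58,000 (Lumen), 52,000 (Dune), 20,000 (Pike), 16,000 (Apex), 12,000 (Orion), 8,000 (Alder)
Top 4: Lumen, Dune, Pike, Apex.
First losing bid is Orion's $12,000, which sets the uniform price.
Apex wins → pays $12,000.

Apex pays $12,000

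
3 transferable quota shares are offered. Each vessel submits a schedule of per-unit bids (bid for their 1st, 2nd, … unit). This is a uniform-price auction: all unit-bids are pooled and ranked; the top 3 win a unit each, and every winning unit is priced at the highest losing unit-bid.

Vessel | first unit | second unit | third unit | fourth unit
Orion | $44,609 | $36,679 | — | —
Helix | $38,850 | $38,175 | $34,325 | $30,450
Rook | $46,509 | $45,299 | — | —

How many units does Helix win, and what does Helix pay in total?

Merging the schedules and taking the best 3: 46,509 (Rook-1), 45,299 (Rook-2), 44,609 (Orion-1)
First bid not allocated: $38,850.
Helix wins 0 unit(s) at $38,850 each.

Helix: 0 units, pays $0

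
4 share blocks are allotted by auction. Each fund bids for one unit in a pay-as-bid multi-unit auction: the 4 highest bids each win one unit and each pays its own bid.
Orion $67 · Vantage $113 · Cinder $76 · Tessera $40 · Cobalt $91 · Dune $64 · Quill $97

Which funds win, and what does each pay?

Vantage $113, Quill $97, Cobalt $91, Cinder $76

Sorting: 113 (Vantage), 97 (Quill), 91 (Cobalt), 76 (Cinder), 67 (Orion), 64 (Dune), …
Top 4: Vantage, Quill, Cobalt, Cinder.
Each winner pays its own bid: Vantage $113, Quill $97, Cobalt $91, Cinder $76.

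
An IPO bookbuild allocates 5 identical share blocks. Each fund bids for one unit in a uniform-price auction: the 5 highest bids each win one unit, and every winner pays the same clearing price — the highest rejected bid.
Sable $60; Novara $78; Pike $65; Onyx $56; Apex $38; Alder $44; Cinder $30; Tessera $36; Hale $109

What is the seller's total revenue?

Total revenue: $220

Ordering the bids: 109 (Hale), 78 (Novara), 65 (Pike), 60 (Sable), 56 (Onyx), 44 (Alder), 38 (Apex), …
The 5 highest are Hale, Novara, Pike, Sable, Onyx.
Highest unsuccessful bid: $44 → clearing price.
Total revenue = 5 × $44 = $220.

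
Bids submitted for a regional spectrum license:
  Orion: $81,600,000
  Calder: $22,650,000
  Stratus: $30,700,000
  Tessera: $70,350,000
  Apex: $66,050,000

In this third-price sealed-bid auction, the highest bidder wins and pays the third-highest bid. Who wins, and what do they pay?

Third-price sealed-bid auction: the highest bidder wins and pays the third-highest bid.
Bids in order: 81,600,000 (Orion) > 70,350,000 (Tessera) > 66,050,000 (Apex) > 30,700,000 (Stratus) > 22,650,000 (Calder)
Orion wins; payment is bid #3 in the ranking = $66,050,000.

Orion pays $66,050,000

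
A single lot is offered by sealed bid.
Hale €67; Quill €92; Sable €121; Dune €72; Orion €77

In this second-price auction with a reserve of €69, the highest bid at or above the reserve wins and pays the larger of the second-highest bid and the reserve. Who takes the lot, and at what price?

Sable pays €92

Bids ranked: 121 (Sable) > 92 (Quill) > 77 (Orion) > 72 (Dune) > 67 (Hale)
Highest eligible bid: Sable at €121.
Second-highest bid €92 exceeds the reserve €69 → payment €92.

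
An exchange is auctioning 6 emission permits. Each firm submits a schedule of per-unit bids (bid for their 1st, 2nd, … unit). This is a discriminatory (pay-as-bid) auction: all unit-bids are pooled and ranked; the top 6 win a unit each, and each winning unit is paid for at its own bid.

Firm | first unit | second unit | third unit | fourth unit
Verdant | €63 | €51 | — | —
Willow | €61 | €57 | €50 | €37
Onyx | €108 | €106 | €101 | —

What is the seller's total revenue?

Merging the schedules and taking the best 6: 108 (Onyx-1), 106 (Onyx-2), 101 (Onyx-3), 63 (Verdant-1), 61 (Willow-1), 57 (Willow-2)
Next rejected bid: €51 (not a price — pay-as-bid).
Each winning unit pays its own bid.
Revenue = 108 + 106 + 101 + 63 + 61 + 57 = €496.

Total revenue: €496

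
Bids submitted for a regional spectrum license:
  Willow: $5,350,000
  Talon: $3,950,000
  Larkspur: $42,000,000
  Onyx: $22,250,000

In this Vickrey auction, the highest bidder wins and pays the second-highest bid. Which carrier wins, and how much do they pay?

Vickrey auction: the highest bidder wins and pays the second-highest bid.
Sorting bids: 42,000,000 (Larkspur) > 22,250,000 (Onyx) > 5,350,000 (Willow) > 3,950,000 (Talon)
Larkspur wins with the highest bid; price is set by the runner-up at $22,250,000.

Larkspur pays $22,250,000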